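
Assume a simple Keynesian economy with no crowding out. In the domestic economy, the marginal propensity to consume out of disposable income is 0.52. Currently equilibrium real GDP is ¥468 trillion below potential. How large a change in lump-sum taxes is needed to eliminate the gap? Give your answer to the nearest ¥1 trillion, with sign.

−¥432 trillion

Spending multiplier = 1/(1 − MPC) = 1/(1 − 0.52) = 1/0.48 ≈ 2.083.
Tax multiplier = −c·k = −0.52/0.48 ≈ −1.083. Need ΔY = +¥468 trillion, so ΔT = ΔY/(−c·k) = −(+¥468 trillion) × 0.48 / 0.52 = −¥432 trillion.
The government should cut lump-sum taxes by ¥432 trillion.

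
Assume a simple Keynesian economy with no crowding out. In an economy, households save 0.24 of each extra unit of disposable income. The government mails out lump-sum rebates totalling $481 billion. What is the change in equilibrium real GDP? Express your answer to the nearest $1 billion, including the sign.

+$1,523 billion

MPC = 1 − MPS = 1 − 0.24 = 0.76.
A lump-sum tax change of −$481 billion shifts disposable income by +$481 billion; first-round consumption changes by −c × ΔT = −0.76 × (−$481 billion) = +$365.56 billion.
Expenditure multiplier = 1/(1 − MPC) = 1/(1 − 0.76) = 1/0.24 ≈ 4.167.
The tax multiplier is −c × k ≈ −3.167, so ΔY = k × (−c·ΔT) = (+$365.56 billion) / 0.24 ≈ +$1,523 billion.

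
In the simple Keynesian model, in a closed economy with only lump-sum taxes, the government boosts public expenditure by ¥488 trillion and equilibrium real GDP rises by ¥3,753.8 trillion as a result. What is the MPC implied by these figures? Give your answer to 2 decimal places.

0.87

Implied spending multiplier k = ΔY/ΔG = 3,753.8/488 ≈ 7.6922.
Since k = 1/(1 − MPC), MPC = 1 − 1/k = 1 − ΔG/ΔY = 1 − 488/3,753.8 ≈ 0.87.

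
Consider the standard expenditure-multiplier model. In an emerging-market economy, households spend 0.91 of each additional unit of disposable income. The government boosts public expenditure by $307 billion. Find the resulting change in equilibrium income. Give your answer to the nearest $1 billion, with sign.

Spending multiplier = 1/(1 − MPC) = 1/(1 − 0.91) = 1/0.09 ≈ 11.111.
ΔY = k × ΔG = (+$307 billion) / 0.09 ≈ +$3,411 billion.

+$3,411 billion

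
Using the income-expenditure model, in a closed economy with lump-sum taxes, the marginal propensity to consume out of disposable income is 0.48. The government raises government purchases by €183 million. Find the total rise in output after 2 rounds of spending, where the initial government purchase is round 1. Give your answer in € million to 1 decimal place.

€270.8 million

Round 1 adds ΔG = €183 million; each later round is MPC = 0.48 times the previous.
After 2 rounds: 183 + 87.84 = ΔG·(1 − c^2)/(1 − c) = 183 × (1 − 0.2304)/0.52 ≈ €270.8 million.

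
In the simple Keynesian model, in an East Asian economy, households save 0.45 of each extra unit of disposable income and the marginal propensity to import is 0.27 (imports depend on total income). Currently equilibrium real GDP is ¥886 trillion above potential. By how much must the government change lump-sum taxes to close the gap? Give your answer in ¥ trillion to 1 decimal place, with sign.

MPC = 1 − MPS = 1 − 0.45 = 0.55.
Spending multiplier = 1/(1 − c + m) = 1/(1 − 0.55 + 0.27) = 1/0.72 ≈ 1.389.
Tax multiplier = −c·k = −0.55/0.72 ≈ −0.764. Need ΔY = −¥886 trillion, so ΔT = ΔY/(−c·k) = −(−¥886 trillion) × 0.72 / 0.55 ≈ +¥1,159.9 trillion.
The government should raise lump-sum taxes by ¥1,159.9 trillion.

+¥1,159.9 trillion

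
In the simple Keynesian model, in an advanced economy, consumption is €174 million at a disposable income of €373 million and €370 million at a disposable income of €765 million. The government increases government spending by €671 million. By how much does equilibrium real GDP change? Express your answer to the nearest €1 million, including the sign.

+€1,342 million

MPC = ΔC/ΔYd = (370 − 174)/(765 − 373) = 196/392 = 0.5.
Spending multiplier = 1/(1 − MPC) = 1/(1 − 0.5) = 1/0.5 = 2.
ΔY = k × ΔG = (+€671 million) / 0.5 = +€1,342 million.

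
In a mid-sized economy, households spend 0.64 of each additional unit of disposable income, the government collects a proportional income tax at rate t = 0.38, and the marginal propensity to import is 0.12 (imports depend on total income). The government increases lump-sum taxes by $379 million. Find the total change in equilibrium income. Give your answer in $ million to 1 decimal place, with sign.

−$335.4 million

A lump-sum tax change of +$379 million shifts disposable income by −$379 million; first-round consumption changes by −c × ΔT = −0.64 × (+$379 million) = −$242.56 million.
Expenditure multiplier = 1/(1 − c(1−t) + m) = 1/(1 − 0.64×0.62 + 0.12) = 1/0.7232 ≈ 1.383.
The tax multiplier is −c × k ≈ −0.885, so ΔY = k × (−c·ΔT) = (−$242.56 million) / 0.7232 ≈ −$335.4 million.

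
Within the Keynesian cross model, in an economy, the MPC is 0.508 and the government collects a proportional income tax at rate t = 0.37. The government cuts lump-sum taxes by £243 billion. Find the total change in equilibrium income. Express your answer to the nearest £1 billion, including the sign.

A lump-sum tax change of −£243 billion shifts disposable income by +£243 billion; first-round consumption changes by −c × ΔT = −0.508 × (−£243 billion) = +£123.444 billion.
Expenditure multiplier = 1/(1 − c(1−t)) = 1/(1 − 0.508×0.63) = 1/0.67996 ≈ 1.471.
The tax multiplier is −c × k ≈ −0.747, so ΔY = k × (−c·ΔT) = (+£123.444 billion) / 0.67996 ≈ +£182 billion.

+£182 billion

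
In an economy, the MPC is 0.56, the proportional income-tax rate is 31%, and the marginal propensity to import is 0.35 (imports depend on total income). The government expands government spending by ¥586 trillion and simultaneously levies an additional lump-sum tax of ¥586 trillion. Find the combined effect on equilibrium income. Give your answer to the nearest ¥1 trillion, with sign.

Expenditure multiplier = 1/(1 − c(1−t) + m) = 1/(1 − 0.56×0.69 + 0.35) = 1/0.9636 ≈ 1.038.
ΔG contributes k·ΔG = (+¥586 trillion) / 0.9636 ≈ +¥608.1 trillion.
ΔT of +¥586 trillion changes first-round spending by −c·ΔT = −¥328.16 trillion, contributing k·(−c·ΔT) = (−¥328.16 trillion) / 0.9636 ≈ −¥340.6 trillion.
Net ΔY = k(ΔG − c·ΔT) = (+¥257.84 trillion) / 0.9636 ≈ +¥268 trillion.

+¥268 trillion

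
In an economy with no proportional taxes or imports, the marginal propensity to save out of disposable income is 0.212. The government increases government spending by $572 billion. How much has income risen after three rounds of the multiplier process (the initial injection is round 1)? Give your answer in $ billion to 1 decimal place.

MPC = 1 − MPS = 1 − 0.212 = 0.788.
Round 1 adds ΔG = $572 billion; each later round is MPC = 0.788 times the previous.
After 3 rounds: 572 + 450.736 + 355.179968 = ΔG·(1 − c^3)/(1 − c) = 572 × (1 − 0.489303872)/0.212 ≈ $1,377.9 billion.

$1,377.9 billion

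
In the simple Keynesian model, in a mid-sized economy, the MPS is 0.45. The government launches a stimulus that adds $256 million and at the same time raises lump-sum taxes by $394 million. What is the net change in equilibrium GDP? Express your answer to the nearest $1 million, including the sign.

+$87 million

MPC = 1 − MPS = 1 − 0.45 = 0.55.
Expenditure multiplier = 1/(1 − MPC) = 1/(1 − 0.55) = 1/0.45 ≈ 2.222.
ΔG contributes k·ΔG = (+$256 million) / 0.45 ≈ +$568.9 million.
ΔT of +$394 million changes first-round spending by −c·ΔT = −$216.7 million, contributing k·(−c·ΔT) = (−$216.7 million) / 0.45 ≈ −$481.6 million.
Net ΔY = k(ΔG − c·ΔT) = (+$39.3 million) / 0.45 ≈ +$87 million.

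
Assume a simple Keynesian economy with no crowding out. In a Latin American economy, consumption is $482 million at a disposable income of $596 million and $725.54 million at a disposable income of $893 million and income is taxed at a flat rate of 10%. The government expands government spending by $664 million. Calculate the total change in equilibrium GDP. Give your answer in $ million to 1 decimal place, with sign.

MPC = ΔC/ΔYd = (725.54 − 482)/(893 − 596) = 243.54/297 = 0.82.
Spending multiplier = 1/(1 − c(1−t)) = 1/(1 − 0.82×0.9) = 1/0.262 ≈ 3.817.
ΔY = k × ΔG = (+$664 million) / 0.262 ≈ +$2,534.4 million.

+$2,534.4 million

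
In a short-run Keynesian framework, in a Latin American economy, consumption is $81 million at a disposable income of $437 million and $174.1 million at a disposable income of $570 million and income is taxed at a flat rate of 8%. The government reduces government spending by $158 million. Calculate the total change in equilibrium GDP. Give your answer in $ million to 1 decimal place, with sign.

−$443.8 million

MPC = ΔC/ΔYd = (174.1 − 81)/(570 − 437) = 93.1/133 = 0.7.
Expenditure multiplier = 1/(1 − c(1−t)) = 1/(1 − 0.7×0.92) = 1/0.356 ≈ 2.809.
ΔY = k × ΔG = (−$158 million) / 0.356 ≈ −$443.8 million.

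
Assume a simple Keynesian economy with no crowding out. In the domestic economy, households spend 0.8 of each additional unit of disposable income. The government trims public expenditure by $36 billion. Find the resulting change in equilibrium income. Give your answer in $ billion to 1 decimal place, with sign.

Spending multiplier = 1/(1 − MPC) = 1/(1 − 0.8) = 1/0.2 = 5.
ΔY = k × ΔG = (−$36 billion) / 0.2 = −$180 billion.

−$180.0 billion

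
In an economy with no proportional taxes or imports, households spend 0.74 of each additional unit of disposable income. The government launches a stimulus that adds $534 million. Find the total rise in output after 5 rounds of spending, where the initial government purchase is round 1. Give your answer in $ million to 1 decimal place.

$1,598.1 million

Round 1 adds ΔG = $534 million; each later round is MPC = 0.74 times the previous.
After 5 rounds: 534 + 395.16 + 292.4184 + 216.389616 + 160.12831584 = ΔG·(1 − c^5)/(1 − c) = 534 × (1 − 0.2219006624)/0.26 ≈ $1,598.1 million.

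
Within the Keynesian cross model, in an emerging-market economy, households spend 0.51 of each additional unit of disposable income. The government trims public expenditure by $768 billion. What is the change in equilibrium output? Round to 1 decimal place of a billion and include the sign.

Government-spending multiplier = 1/(1 − MPC) = 1/(1 − 0.51) = 1/0.49 ≈ 2.041.
ΔY = k × ΔG = (−$768 billion) / 0.49 ≈ −$1,567.3 billion.

−$1,567.3 billion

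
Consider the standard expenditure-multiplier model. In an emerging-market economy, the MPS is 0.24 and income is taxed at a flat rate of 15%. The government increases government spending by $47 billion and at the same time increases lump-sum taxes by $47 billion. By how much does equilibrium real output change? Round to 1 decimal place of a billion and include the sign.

+$31.9 billion

MPC = 1 − MPS = 1 − 0.24 = 0.76.
Expenditure multiplier = 1/(1 − c(1−t)) = 1/(1 − 0.76×0.85) = 1/0.354 ≈ 2.825.
ΔG contributes k·ΔG = (+$47 billion) / 0.354 ≈ +$132.8 billion.
ΔT of +$47 billion changes first-round spending by −c·ΔT = −$35.72 billion, contributing k·(−c·ΔT) = (−$35.72 billion) / 0.354 ≈ −$100.9 billion.
Net ΔY = k(ΔG − c·ΔT) = (+$11.28 billion) / 0.354 ≈ +$31.9 billion.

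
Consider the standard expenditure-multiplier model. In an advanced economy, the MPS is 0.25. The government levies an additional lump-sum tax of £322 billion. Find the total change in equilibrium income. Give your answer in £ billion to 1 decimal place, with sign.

MPC = 1 − MPS = 1 − 0.25 = 0.75.
A lump-sum tax change of +£322 billion shifts disposable income by −£322 billion; first-round consumption changes by −c × ΔT = −0.75 × (+£322 billion) = −£241.5 billion.
Expenditure multiplier = 1/(1 − MPC) = 1/(1 − 0.75) = 1/0.25 = 4.
The tax multiplier is −c × k = −3, so ΔY = k × (−c·ΔT) = (−£241.5 billion) / 0.25 = −£966 billion.

−£966.0 billion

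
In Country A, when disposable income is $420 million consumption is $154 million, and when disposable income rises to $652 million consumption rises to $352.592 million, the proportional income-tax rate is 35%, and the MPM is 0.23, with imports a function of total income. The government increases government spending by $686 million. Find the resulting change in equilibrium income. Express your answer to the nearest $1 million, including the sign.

MPC = ΔC/ΔYd = (352.592 − 154)/(652 − 420) = 198.592/232 = 0.856.
Spending multiplier = 1/(1 − c(1−t) + m) = 1/(1 − 0.856×0.65 + 0.23) = 1/0.6736 ≈ 1.485.
ΔY = k × ΔG = (+$686 million) / 0.6736 ≈ +$1,018 million.

+$1,018 million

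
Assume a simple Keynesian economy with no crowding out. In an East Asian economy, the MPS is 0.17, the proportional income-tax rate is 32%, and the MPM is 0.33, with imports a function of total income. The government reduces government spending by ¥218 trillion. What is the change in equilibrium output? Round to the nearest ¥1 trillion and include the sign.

−¥285 trillion

MPC = 1 − MPS = 1 − 0.17 = 0.83.
Expenditure multiplier = 1/(1 − c(1−t) + m) = 1/(1 − 0.83×0.68 + 0.33) = 1/0.7656 ≈ 1.306.
ΔY = k × ΔG = (−¥218 trillion) / 0.7656 ≈ −¥285 trillion.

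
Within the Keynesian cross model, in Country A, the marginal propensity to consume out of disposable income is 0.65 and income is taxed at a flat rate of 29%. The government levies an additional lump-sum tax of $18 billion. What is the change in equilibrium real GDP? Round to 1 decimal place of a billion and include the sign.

A lump-sum tax change of +$18 billion shifts disposable income by −$18 billion; first-round consumption changes by −c × ΔT = −0.65 × (+$18 billion) = −$11.7 billion.
Expenditure multiplier = 1/(1 − c(1−t)) = 1/(1 − 0.65×0.71) = 1/0.5385 ≈ 1.857.
The tax multiplier is −c × k ≈ −1.207, so ΔY = k × (−c·ΔT) = (−$11.7 billion) / 0.5385 ≈ −$21.7 billion.

−$21.7 billion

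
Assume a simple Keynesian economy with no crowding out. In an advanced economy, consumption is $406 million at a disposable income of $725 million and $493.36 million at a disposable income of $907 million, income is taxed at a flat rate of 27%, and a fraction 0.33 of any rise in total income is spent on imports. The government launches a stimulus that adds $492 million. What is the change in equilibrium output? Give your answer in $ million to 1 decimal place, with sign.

+$502.2 million

MPC = ΔC/ΔYd = (493.36 − 406)/(907 − 725) = 87.36/182 = 0.48.
Spending multiplier = 1/(1 − c(1−t) + m) = 1/(1 − 0.48×0.73 + 0.33) = 1/0.9796 ≈ 1.021.
ΔY = k × ΔG = (+$492 million) / 0.9796 ≈ +$502.2 million.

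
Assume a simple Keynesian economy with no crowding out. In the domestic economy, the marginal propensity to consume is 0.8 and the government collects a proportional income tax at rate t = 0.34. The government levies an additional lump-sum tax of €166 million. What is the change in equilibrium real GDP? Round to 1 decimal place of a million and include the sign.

A lump-sum tax change of +€166 million shifts disposable income by −€166 million; first-round consumption changes by −c × ΔT = −0.8 × (+€166 million) = −€132.8 million.
Expenditure multiplier = 1/(1 − c(1−t)) = 1/(1 − 0.8×0.66) = 1/0.472 ≈ 2.119.
The tax multiplier is −c × k ≈ −1.695, so ΔY = k × (−c·ΔT) = (−€132.8 million) / 0.472 ≈ −€281.4 million.

−€281.4 million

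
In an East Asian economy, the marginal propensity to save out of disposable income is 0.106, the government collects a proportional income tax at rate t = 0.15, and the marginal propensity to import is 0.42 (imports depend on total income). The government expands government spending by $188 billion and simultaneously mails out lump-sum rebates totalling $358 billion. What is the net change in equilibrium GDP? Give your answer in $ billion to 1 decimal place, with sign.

+$769.7 billion

MPC = 1 − MPS = 1 − 0.106 = 0.894.
Expenditure multiplier = 1/(1 − c(1−t) + m) = 1/(1 − 0.894×0.85 + 0.42) = 1/0.6601 ≈ 1.515.
ΔG contributes k·ΔG = (+$188 billion) / 0.6601 ≈ +$284.8 billion.
ΔT of −$358 billion changes first-round spending by −c·ΔT = +$320.052 billion, contributing k·(−c·ΔT) = (+$320.052 billion) / 0.6601 ≈ +$484.9 billion.
Net ΔY = k(ΔG − c·ΔT) = (+$508.052 billion) / 0.6601 ≈ +$769.7 billion.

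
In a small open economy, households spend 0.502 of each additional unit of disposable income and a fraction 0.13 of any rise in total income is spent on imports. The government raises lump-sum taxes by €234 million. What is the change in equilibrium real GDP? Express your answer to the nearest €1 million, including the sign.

−€187 million

A lump-sum tax change of +€234 million shifts disposable income by −€234 million; first-round consumption changes by −c × ΔT = −0.502 × (+€234 million) = −€117.468 million.
Expenditure multiplier = 1/(1 − c + m) = 1/(1 − 0.502 + 0.13) = 1/0.628 ≈ 1.592.
The tax multiplier is −c × k ≈ −0.799, so ΔY = k × (−c·ΔT) = (−€117.468 million) / 0.628 ≈ −€187 million.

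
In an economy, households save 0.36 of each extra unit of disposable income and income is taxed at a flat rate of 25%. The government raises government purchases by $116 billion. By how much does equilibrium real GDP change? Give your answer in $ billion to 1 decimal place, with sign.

MPC = 1 − MPS = 1 − 0.36 = 0.64.
Government-spending multiplier = 1/(1 − c(1−t)) = 1/(1 − 0.64×0.75) = 1/0.52 ≈ 1.923.
ΔY = k × ΔG = (+$116 billion) / 0.52 ≈ +$223.1 billion.

+$223.1 billion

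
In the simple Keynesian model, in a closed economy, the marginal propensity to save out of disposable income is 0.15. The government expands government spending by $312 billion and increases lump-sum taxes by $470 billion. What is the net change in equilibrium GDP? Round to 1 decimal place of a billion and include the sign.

MPC = 1 − MPS = 1 − 0.15 = 0.85.
Expenditure multiplier = 1/(1 − MPC) = 1/(1 − 0.85) = 1/0.15 ≈ 6.667.
ΔG contributes k·ΔG = (+$312 billion) / 0.15 = +$2,080 billion.
ΔT of +$470 billion changes first-round spending by −c·ΔT = −$399.5 billion, contributing k·(−c·ΔT) = (−$399.5 billion) / 0.15 ≈ −$2,663.3 billion.
Net ΔY = k(ΔG − c·ΔT) = (−$87.5 billion) / 0.15 ≈ −$583.3 billion.

−$583.3 billion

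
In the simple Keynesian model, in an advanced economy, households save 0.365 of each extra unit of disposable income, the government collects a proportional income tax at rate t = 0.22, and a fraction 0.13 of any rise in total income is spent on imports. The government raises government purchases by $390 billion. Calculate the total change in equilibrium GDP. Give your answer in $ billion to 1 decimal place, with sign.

MPC = 1 − MPS = 1 − 0.365 = 0.635.
Spending multiplier = 1/(1 − c(1−t) + m) = 1/(1 − 0.635×0.78 + 0.13) = 1/0.6347 ≈ 1.576.
ΔY = k × ΔG = (+$390 billion) / 0.6347 ≈ +$614.5 billion.

+$614.5 billion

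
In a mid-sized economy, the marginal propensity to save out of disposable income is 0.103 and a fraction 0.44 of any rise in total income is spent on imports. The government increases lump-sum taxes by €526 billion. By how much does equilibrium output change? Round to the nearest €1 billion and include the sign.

−€869 billion

MPC = 1 − MPS = 1 − 0.103 = 0.897.
A lump-sum tax change of +€526 billion shifts disposable income by −€526 billion; first-round consumption changes by −c × ΔT = −0.897 × (+€526 billion) = −€471.822 billion.
Expenditure multiplier = 1/(1 − c + m) = 1/(1 − 0.897 + 0.44) = 1/0.543 ≈ 1.842.
The tax multiplier is −c × k ≈ −1.652, so ΔY = k × (−c·ΔT) = (−€471.822 billion) / 0.543 ≈ −€869 billion.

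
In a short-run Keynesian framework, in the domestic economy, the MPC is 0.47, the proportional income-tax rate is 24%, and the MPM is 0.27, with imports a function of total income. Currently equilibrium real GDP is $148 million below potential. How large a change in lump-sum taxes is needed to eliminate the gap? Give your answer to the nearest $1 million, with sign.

Spending multiplier = 1/(1 − c(1−t) + m) = 1/(1 − 0.47×0.76 + 0.27) = 1/0.9128 ≈ 1.096.
Tax multiplier = −c·k = −0.47/0.9128 ≈ −0.515. Need ΔY = +$148 million, so ΔT = ΔY/(−c·k) = −(+$148 million) × 0.9128 / 0.47 ≈ −$287 million.
The government should cut lump-sum taxes by $287 million.

−$287 million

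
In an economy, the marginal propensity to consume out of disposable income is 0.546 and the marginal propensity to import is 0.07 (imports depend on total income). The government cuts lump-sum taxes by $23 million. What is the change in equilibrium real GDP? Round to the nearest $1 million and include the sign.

A lump-sum tax change of −$23 million shifts disposable income by +$23 million; first-round consumption changes by −c × ΔT = −0.546 × (−$23 million) = +$12.558 million.
Expenditure multiplier = 1/(1 − c + m) = 1/(1 − 0.546 + 0.07) = 1/0.524 ≈ 1.908.
The tax multiplier is −c × k ≈ −1.042, so ΔY = k × (−c·ΔT) = (+$12.558 million) / 0.524 ≈ +$24 million.

+$24 million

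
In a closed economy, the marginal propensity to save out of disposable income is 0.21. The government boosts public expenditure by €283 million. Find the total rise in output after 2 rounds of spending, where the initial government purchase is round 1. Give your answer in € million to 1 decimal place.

MPC = 1 − MPS = 1 − 0.21 = 0.79.
Round 1 adds ΔG = €283 million; each later round is MPC = 0.79 times the previous.
After 2 rounds: 283 + 223.57 = ΔG·(1 − c^2)/(1 − c) = 283 × (1 − 0.6241)/0.21 ≈ €506.6 million.

€506.6 million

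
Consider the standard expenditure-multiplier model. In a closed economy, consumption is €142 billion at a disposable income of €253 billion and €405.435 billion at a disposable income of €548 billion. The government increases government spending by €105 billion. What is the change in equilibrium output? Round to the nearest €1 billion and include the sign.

MPC = ΔC/ΔYd = (405.435 − 142)/(548 − 253) = 263.435/295 = 0.893.
Spending multiplier = 1/(1 − MPC) = 1/(1 − 0.893) = 1/0.107 ≈ 9.346.
ΔY = k × ΔG = (+€105 billion) / 0.107 ≈ +€981 billion.

+€981 billion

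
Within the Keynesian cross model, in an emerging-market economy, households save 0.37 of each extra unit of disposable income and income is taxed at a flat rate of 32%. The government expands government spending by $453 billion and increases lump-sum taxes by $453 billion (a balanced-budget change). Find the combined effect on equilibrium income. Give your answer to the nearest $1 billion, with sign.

+$293 billion

MPC = 1 − MPS = 1 − 0.37 = 0.63.
Expenditure multiplier = 1/(1 − c(1−t)) = 1/(1 − 0.63×0.68) = 1/0.5716 ≈ 1.749.
ΔG contributes k·ΔG = (+$453 billion) / 0.5716 ≈ +$792.5 billion.
ΔT of +$453 billion changes first-round spending by −c·ΔT = −$285.39 billion, contributing k·(−c·ΔT) = (−$285.39 billion) / 0.5716 ≈ −$499.3 billion.
Net ΔY = k(ΔG − c·ΔT) = (+$167.61 billion) / 0.5716 ≈ +$293 billion.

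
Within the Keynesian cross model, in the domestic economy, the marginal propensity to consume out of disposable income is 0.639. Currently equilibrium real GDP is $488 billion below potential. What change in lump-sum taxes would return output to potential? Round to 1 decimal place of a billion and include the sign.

−$275.7 billion

Spending multiplier = 1/(1 − MPC) = 1/(1 − 0.639) = 1/0.361 ≈ 2.77.
Tax multiplier = −c·k = −0.639/0.361 ≈ −1.77. Need ΔY = +$488 billion, so ΔT = ΔY/(−c·k) = −(+$488 billion) × 0.361 / 0.639 ≈ −$275.7 billion.
The government should cut lump-sum taxes by $275.7 billion.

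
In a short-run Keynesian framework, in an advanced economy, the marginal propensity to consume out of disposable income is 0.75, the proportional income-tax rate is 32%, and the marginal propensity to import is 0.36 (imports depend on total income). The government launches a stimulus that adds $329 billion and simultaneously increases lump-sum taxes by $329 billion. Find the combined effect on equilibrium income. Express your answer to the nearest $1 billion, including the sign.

Expenditure multiplier = 1/(1 − c(1−t) + m) = 1/(1 − 0.75×0.68 + 0.36) = 1/0.85 ≈ 1.176.
ΔG contributes k·ΔG = (+$329 billion) / 0.85 ≈ +$387.1 billion.
ΔT of +$329 billion changes first-round spending by −c·ΔT = −$246.75 billion, contributing k·(−c·ΔT) = (−$246.75 billion) / 0.85 ≈ −$290.3 billion.
Net ΔY = k(ΔG − c·ΔT) = (+$82.25 billion) / 0.85 ≈ +$97 billion.

+$97 billion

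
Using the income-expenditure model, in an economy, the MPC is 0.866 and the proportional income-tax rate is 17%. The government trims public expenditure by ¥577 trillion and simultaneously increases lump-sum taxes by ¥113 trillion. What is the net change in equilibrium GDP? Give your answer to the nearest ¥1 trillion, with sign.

−¥2,400 trillion

Expenditure multiplier = 1/(1 − c(1−t)) = 1/(1 − 0.866×0.83) = 1/0.28122 ≈ 3.556.
ΔG contributes k·ΔG = (−¥577 trillion) / 0.28122 ≈ −¥2,051.8 trillion.
ΔT of +¥113 trillion changes first-round spending by −c·ΔT = −¥97.858 trillion, contributing k·(−c·ΔT) = (−¥97.858 trillion) / 0.28122 ≈ −¥348 trillion.
Net ΔY = k(ΔG − c·ΔT) = (−¥674.858 trillion) / 0.28122 ≈ −¥2,400 trillion.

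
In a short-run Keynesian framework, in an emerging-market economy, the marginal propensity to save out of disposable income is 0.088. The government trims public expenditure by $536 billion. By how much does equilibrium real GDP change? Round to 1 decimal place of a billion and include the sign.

MPC = 1 − MPS = 1 − 0.088 = 0.912.
Expenditure multiplier = 1/(1 − MPC) = 1/(1 − 0.912) = 1/0.088 ≈ 11.364.
ΔY = k × ΔG = (−$536 billion) / 0.088 ≈ −$6,090.9 billion.

−$6,090.9 billion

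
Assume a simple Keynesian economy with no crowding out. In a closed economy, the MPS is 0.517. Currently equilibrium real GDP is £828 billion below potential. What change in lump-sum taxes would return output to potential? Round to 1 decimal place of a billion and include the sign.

−£886.3 billion

MPC = 1 − MPS = 1 − 0.517 = 0.483.
Spending multiplier = 1/(1 − MPC) = 1/(1 − 0.483) = 1/0.517 ≈ 1.934.
Tax multiplier = −c·k = −0.483/0.517 ≈ −0.934. Need ΔY = +£828 billion, so ΔT = ΔY/(−c·k) = −(+£828 billion) × 0.517 / 0.483 ≈ −£886.3 billion.
The government should cut lump-sum taxes by £886.3 billion.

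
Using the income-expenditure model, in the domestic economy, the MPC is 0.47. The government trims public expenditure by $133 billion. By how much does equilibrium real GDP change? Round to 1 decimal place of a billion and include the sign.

Expenditure multiplier = 1/(1 − MPC) = 1/(1 − 0.47) = 1/0.53 ≈ 1.887.
ΔY = k × ΔG = (−$133 billion) / 0.53 ≈ −$250.9 billion.

−$250.9 billion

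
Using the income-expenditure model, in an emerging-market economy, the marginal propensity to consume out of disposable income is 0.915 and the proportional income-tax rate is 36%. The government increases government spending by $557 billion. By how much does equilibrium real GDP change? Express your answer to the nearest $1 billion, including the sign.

+$1,344 billion

Government-spending multiplier = 1/(1 − c(1−t)) = 1/(1 − 0.915×0.64) = 1/0.4144 ≈ 2.413.
ΔY = k × ΔG = (+$557 billion) / 0.4144 ≈ +$1,344 billion.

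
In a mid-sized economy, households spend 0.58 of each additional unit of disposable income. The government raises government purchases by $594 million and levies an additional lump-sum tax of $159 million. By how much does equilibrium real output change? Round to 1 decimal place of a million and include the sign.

+$1,194.7 million

Expenditure multiplier = 1/(1 − MPC) = 1/(1 − 0.58) = 1/0.42 ≈ 2.381.
ΔG contributes k·ΔG = (+$594 million) / 0.42 ≈ +$1,414.3 million.
ΔT of +$159 million changes first-round spending by −c·ΔT = −$92.22 million, contributing k·(−c·ΔT) = (−$92.22 million) / 0.42 ≈ −$219.6 million.
Net ΔY = k(ΔG − c·ΔT) = (+$501.78 million) / 0.42 ≈ +$1,194.7 million.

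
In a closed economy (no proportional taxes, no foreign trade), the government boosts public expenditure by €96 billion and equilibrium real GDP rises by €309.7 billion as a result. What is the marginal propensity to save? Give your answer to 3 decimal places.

0.310

Implied spending multiplier k = ΔY/ΔG = 309.7/96 ≈ 3.226.
Since k = 1/(1 − MPC), MPC = 1 − 1/k = 1 − ΔG/ΔY = 1 − 96/309.7 ≈ 0.690.
MPS = 1 − MPC = 0.310.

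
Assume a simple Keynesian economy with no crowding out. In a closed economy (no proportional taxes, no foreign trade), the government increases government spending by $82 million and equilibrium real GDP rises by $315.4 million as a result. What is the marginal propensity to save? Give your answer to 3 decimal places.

Implied spending multiplier k = ΔY/ΔG = 315.4/82 ≈ 3.8463.
Since k = 1/(1 − MPC), MPC = 1 − 1/k = 1 − ΔG/ΔY = 1 − 82/315.4 ≈ 0.740.
MPS = 1 − MPC = 0.260.

0.260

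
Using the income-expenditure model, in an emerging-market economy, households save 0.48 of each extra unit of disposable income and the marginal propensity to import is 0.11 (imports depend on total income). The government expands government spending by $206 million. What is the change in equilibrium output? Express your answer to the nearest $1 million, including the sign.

+$349 million

MPC = 1 − MPS = 1 − 0.48 = 0.52.
Expenditure multiplier = 1/(1 − c + m) = 1/(1 − 0.52 + 0.11) = 1/0.59 ≈ 1.695.
ΔY = k × ΔG = (+$206 million) / 0.59 ≈ +$349 million.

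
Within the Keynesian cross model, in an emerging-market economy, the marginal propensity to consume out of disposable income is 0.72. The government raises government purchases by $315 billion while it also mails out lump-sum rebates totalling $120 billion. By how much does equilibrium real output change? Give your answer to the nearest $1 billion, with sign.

+$1,434 billion

Expenditure multiplier = 1/(1 − MPC) = 1/(1 − 0.72) = 1/0.28 ≈ 3.571.
ΔG contributes k·ΔG = (+$315 billion) / 0.28 = +$1,125 billion.
ΔT of −$120 billion changes first-round spending by −c·ΔT = +$86.4 billion, contributing k·(−c·ΔT) = (+$86.4 billion) / 0.28 ≈ +$308.6 billion.
Net ΔY = k(ΔG − c·ΔT) = (+$401.4 billion) / 0.28 ≈ +$1,434 billion.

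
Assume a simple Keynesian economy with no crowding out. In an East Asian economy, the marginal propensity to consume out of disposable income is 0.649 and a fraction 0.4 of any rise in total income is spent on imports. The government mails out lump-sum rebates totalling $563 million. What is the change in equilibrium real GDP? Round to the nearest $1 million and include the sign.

A lump-sum tax change of −$563 million shifts disposable income by +$563 million; first-round consumption changes by −c × ΔT = −0.649 × (−$563 million) = +$365.387 million.
Expenditure multiplier = 1/(1 − c + m) = 1/(1 − 0.649 + 0.4) = 1/0.751 ≈ 1.332.
The tax multiplier is −c × k ≈ −0.864, so ΔY = k × (−c·ΔT) = (+$365.387 million) / 0.751 ≈ +$487 million.

+$487 million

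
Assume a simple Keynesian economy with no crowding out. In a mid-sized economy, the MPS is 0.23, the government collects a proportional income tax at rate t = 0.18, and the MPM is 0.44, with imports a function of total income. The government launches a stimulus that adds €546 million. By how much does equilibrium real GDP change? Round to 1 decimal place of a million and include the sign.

+€675.2 million

MPC = 1 − MPS = 1 − 0.23 = 0.77.
Expenditure multiplier = 1/(1 − c(1−t) + m) = 1/(1 − 0.77×0.82 + 0.44) = 1/0.8086 ≈ 1.237.
ΔY = k × ΔG = (+€546 million) / 0.8086 ≈ +€675.2 million.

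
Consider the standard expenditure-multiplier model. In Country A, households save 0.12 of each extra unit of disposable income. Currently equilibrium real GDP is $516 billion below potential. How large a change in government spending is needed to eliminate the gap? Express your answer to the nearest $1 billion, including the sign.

MPC = 1 − MPS = 1 − 0.12 = 0.88.
Spending multiplier = 1/(1 − MPC) = 1/(1 − 0.88) = 1/0.12 ≈ 8.333.
Need ΔY = +$516 billion, so ΔG = ΔY/k = (+$516 billion) × 0.12 ≈ +$62 billion.
The government should increase government spending by $62 billion.

+$62 billion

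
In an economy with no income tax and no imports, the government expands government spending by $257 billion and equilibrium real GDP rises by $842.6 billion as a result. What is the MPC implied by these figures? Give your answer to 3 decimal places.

Implied spending multiplier k = ΔY/ΔG = 842.6/257 ≈ 3.2786.
Since k = 1/(1 − MPC), MPC = 1 − 1/k = 1 − ΔG/ΔY = 1 − 257/842.6 ≈ 0.695.

0.695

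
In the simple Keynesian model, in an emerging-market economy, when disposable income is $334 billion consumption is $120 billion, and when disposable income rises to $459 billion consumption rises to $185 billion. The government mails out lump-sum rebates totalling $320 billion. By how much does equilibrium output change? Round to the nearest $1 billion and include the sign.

+$347 billion

MPC = ΔC/ΔYd = (185 − 120)/(459 − 334) = 65/125 = 0.52.
A lump-sum tax change of −$320 billion shifts disposable income by +$320 billion; first-round consumption changes by −c × ΔT = −0.52 × (−$320 billion) = +$166.4 billion.
Expenditure multiplier = 1/(1 − MPC) = 1/(1 − 0.52) = 1/0.48 ≈ 2.083.
The tax multiplier is −c × k ≈ −1.083, so ΔY = k × (−c·ΔT) = (+$166.4 billion) / 0.48 ≈ +$347 billion.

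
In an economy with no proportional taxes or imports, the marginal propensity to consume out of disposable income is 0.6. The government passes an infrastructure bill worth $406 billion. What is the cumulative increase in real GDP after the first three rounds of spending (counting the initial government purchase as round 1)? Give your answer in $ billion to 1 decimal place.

$795.8 billion

Round 1 adds ΔG = $406 billion; each later round is MPC = 0.6 times the previous.
After 3 rounds: 406 + 243.6 + 146.16 = ΔG·(1 − c^3)/(1 − c) = 406 × (1 − 0.216)/0.4 ≈ $795.8 billion.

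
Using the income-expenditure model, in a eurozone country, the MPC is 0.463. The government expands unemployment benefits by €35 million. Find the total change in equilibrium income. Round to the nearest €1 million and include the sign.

The transfer change shifts disposable income by +€35 million, so first-round consumption changes by c·ΔTR = 0.463 × (+€35 million) = +€16.205 million.
Expenditure multiplier = 1/(1 − MPC) = 1/(1 − 0.463) = 1/0.537 ≈ 1.862.
The transfer multiplier is c × k ≈ 0.862, so ΔY = k × (c·ΔTR) = (+€16.205 million) / 0.537 ≈ +€30 million.

+€30 million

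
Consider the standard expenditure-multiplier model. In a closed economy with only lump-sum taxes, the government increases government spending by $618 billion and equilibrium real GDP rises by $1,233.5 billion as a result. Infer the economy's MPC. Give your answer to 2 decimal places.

Implied spending multiplier k = ΔY/ΔG = 1,233.5/618 ≈ 1.996.
Since k = 1/(1 − MPC), MPC = 1 − 1/k = 1 − ΔG/ΔY = 1 − 618/1,233.5 ≈ 0.50.

0.50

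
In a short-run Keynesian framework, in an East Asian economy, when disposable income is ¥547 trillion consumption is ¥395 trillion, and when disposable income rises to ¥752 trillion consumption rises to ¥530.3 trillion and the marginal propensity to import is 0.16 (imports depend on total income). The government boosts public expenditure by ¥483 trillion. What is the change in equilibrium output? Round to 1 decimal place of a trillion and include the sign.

MPC = ΔC/ΔYd = (530.3 − 395)/(752 − 547) = 135.3/205 = 0.66.
Government-spending multiplier = 1/(1 − c + m) = 1/(1 − 0.66 + 0.16) = 1/0.5 = 2.
ΔY = k × ΔG = (+¥483 trillion) / 0.5 = +¥966 trillion.

+¥966.0 trillion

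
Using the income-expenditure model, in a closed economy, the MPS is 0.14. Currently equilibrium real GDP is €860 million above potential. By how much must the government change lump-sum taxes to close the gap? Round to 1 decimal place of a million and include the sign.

MPC = 1 − MPS = 1 − 0.14 = 0.86.
Spending multiplier = 1/(1 − MPC) = 1/(1 − 0.86) = 1/0.14 ≈ 7.143.
Tax multiplier = −c·k = −0.86/0.14 ≈ −6.143. Need ΔY = −€860 million, so ΔT = ΔY/(−c·k) = −(−€860 million) × 0.14 / 0.86 = +€140 million.
The government should raise lump-sum taxes by €140 million.

+€140.0 million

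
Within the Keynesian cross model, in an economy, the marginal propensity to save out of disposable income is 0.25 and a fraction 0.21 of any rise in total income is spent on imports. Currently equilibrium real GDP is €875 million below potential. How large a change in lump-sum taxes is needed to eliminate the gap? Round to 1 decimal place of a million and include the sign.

−€536.7 million

MPC = 1 − MPS = 1 − 0.25 = 0.75.
Spending multiplier = 1/(1 − c + m) = 1/(1 − 0.75 + 0.21) = 1/0.46 ≈ 2.174.
Tax multiplier = −c·k = −0.75/0.46 ≈ −1.63. Need ΔY = +€875 million, so ΔT = ΔY/(−c·k) = −(+€875 million) × 0.46 / 0.75 ≈ −€536.7 million.
The government should cut lump-sum taxes by €536.7 million.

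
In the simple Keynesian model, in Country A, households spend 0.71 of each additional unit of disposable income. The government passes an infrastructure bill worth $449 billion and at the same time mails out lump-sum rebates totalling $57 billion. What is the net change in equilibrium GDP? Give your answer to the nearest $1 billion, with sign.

+$1,688 billion

Expenditure multiplier = 1/(1 − MPC) = 1/(1 − 0.71) = 1/0.29 ≈ 3.448.
ΔG contributes k·ΔG = (+$449 billion) / 0.29 ≈ +$1,548.3 billion.
ΔT of −$57 billion changes first-round spending by −c·ΔT = +$40.47 billion, contributing k·(−c·ΔT) = (+$40.47 billion) / 0.29 ≈ +$139.6 billion.
Net ΔY = k(ΔG − c·ΔT) = (+$489.47 billion) / 0.29 ≈ +$1,688 billion.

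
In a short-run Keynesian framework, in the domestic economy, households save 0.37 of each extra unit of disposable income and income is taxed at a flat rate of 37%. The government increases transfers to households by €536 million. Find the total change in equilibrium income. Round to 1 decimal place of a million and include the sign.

MPC = 1 − MPS = 1 − 0.37 = 0.63.
The transfer change shifts disposable income by +€536 million, so first-round consumption changes by c·ΔTR = 0.63 × (+€536 million) = +€337.68 million.
Expenditure multiplier = 1/(1 − c(1−t)) = 1/(1 − 0.63×0.63) = 1/0.6031 ≈ 1.658.
The transfer multiplier is c × k ≈ 1.045, so ΔY = k × (c·ΔTR) = (+€337.68 million) / 0.6031 ≈ +€559.9 million.

+€559.9 million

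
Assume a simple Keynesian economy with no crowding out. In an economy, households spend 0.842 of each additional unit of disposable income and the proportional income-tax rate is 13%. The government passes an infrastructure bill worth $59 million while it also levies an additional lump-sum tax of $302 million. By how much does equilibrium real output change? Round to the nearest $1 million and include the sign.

−$730 million

Expenditure multiplier = 1/(1 − c(1−t)) = 1/(1 − 0.842×0.87) = 1/0.26746 ≈ 3.739.
ΔG contributes k·ΔG = (+$59 million) / 0.26746 ≈ +$220.6 million.
ΔT of +$302 million changes first-round spending by −c·ΔT = −$254.284 million, contributing k·(−c·ΔT) = (−$254.284 million) / 0.26746 ≈ −$950.7 million.
Net ΔY = k(ΔG − c·ΔT) = (−$195.284 million) / 0.26746 ≈ −$730 million.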